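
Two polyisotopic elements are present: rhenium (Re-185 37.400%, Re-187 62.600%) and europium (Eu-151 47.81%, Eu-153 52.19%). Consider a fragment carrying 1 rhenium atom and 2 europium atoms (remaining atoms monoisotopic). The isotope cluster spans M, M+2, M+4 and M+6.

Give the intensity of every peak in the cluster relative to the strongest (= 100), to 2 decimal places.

Rhenium pattern (n=1): 0.3740 : 0.6260
Europium pattern (n=2): 0.22857961 : 0.49904078 : 0.27237961
Convolve the two distributions (both contribute in 2-u steps):
  M: 0.3740×0.22857961 = 0.085489
  M+2: 0.3740×0.49904078 + 0.6260×0.22857961 = 0.329732
  M+4: 0.3740×0.27237961 + 0.6260×0.49904078 = 0.414270
  M+6: 0.6260×0.27237961 = 0.170510
Scale to base peak (0.414270) = 100: 20.64 : 79.59 : 100.00 : 41.16

20.64 : 79.59 : 100.00 : 41.16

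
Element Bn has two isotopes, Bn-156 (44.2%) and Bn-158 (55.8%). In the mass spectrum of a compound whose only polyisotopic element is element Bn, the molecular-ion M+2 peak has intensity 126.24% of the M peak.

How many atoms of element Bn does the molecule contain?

For n independent Bn atoms, I(M+2)/I(M) = n · (abundance Bn-158) / (abundance Bn-156) = n · 0.558/0.442.
n = 1.2624 × 0.442/0.558 = 1.00 ≈ 1

1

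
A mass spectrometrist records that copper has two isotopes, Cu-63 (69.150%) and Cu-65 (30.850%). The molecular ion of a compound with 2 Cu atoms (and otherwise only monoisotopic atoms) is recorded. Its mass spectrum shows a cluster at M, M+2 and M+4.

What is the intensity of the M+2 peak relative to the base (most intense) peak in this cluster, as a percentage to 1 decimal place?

Term probabilities: M 0.4782, M+2 0.4267, M+4 0.0952. Base peak = M.
P(M) = C(2,0) × 0.69150^2 × 0.30850^0 = 1 × 0.47817225 × 1.0000 = 0.478172 (base)
P(M+2) = C(2,1) × 0.69150^1 × 0.30850^1 = 2 × 0.6915 × 0.3085 = 0.426656
Relative intensity = 0.426656 / 0.478172 × 100 = 89.2

89.2%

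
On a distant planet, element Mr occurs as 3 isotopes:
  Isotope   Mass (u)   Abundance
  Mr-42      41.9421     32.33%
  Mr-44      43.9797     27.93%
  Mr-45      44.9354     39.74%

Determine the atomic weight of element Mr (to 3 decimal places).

43.701 u

Weight each isotope mass by its fractional abundance: 0.3233 × 41.9421 + 0.2793 × 43.9797 + 0.3974 × 44.9354
= 13.55988 + 12.28353 + 17.85733 = 43.70074 u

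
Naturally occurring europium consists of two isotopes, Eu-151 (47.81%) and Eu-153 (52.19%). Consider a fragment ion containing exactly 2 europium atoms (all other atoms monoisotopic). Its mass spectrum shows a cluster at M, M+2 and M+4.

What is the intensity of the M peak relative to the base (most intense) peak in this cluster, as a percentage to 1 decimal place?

45.8%

(0.4781 + 0.5219)^2 gives M 0.2286, M+2 0.4990, M+4 0.2724; the largest is M+2.
P(M+2) = C(2,1) × 0.4781^1 × 0.5219^1 = 2 × 0.4781 × 0.5219 = 0.499041 (base)
P(M) = C(2,0) × 0.4781^2 × 0.5219^0 = 1 × 0.22857961 × 1.0000 = 0.228580
Relative intensity = 0.228580 / 0.499041 × 100 = 45.8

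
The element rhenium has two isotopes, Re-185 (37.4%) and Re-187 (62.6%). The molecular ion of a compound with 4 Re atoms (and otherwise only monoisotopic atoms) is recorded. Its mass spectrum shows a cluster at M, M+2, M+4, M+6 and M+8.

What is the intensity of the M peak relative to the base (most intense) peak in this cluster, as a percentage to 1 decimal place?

5.3%

Binomial terms of (0.374 + 0.626)^4: M 0.0196, M+2 0.1310, M+4 0.3289, M+6 0.3670, M+8 0.1536 → M+6 is the base peak.
P(M+6) = C(4,3) × 0.374^1 × 0.626^3 = 4 × 0.3740 × 0.24531438 = 0.366990 (base)
P(M) = C(4,0) × 0.374^4 × 0.626^0 = 1 × 0.0195653 × 1.0000 = 0.019565
Relative intensity = 0.019565 / 0.366990 × 100 = 5.3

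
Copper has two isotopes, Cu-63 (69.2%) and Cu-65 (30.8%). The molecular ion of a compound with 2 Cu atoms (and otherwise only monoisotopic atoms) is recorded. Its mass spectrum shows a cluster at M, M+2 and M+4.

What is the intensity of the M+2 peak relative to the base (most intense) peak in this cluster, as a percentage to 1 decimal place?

Binomial terms of (0.692 + 0.308)^2: M 0.4789, M+2 0.4263, M+4 0.0949 → M is the base peak.
P(M) = C(2,0) × 0.692^2 × 0.308^0 = 1 × 0.478864 × 1.0000 = 0.478864 (base)
P(M+2) = C(2,1) × 0.692^1 × 0.308^1 = 2 × 0.6920 × 0.3080 = 0.426272
Relative intensity = 0.426272 / 0.478864 × 100 = 89.0

89.0%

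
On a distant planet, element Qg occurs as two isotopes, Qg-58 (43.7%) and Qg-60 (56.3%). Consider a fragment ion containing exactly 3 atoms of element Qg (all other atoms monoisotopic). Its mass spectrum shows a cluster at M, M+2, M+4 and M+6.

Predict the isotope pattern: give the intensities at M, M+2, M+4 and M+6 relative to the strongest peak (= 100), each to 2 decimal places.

Each Qg atom is independently Qg-58 (p = 0.437) or Qg-60 (q = 0.563); the cluster is the binomial expansion (p + q)^3.
P(M) = 0.437^3 = 0.083453
P(M+2) = 3 × 0.437^2 × 0.563^1 = 0.322547
P(M+4) = 3 × 0.437^1 × 0.563^2 = 0.415546
P(M+6) = 0.563^3 = 0.178454
The M+4 peak is largest (0.415546); scaling to 100 gives 20.08 : 77.62 : 100.00 : 42.94.

20.08 : 77.62 : 100.00 : 42.94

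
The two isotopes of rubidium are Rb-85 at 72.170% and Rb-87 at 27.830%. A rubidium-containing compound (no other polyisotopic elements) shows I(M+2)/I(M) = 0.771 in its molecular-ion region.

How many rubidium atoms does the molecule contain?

2

The M+2/M ratio from n Rb atoms is n · q/p = n · 0.27830/0.72170.
n = 0.771 × 0.72170/0.27830 = 2.00 ≈ 2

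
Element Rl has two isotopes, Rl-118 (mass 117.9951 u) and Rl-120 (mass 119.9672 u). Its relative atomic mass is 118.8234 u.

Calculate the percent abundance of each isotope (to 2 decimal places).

Rl-118: 58.00%, Rl-120: 42.00%

Let x be the fractional abundance of Rl-118; then Rl-120 has abundance 1 − x.
117.9951·x + 119.9672·(1 − x) = 118.8234
(117.9951 − 119.9672)·x = 118.8234 − 119.9672
x = -1.1438 / -1.9721 = 0.57999 → 58.00% Rl-118, 42.00% Rl-120.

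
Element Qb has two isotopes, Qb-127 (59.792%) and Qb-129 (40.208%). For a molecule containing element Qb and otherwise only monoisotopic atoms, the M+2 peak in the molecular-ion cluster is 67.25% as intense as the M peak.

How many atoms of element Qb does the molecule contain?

With n Qb atoms, P(M+2)/P(M) = C(n,1)·p^(n−1)q / p^n = n·q/p = n · 0.40208/0.59792.
n = 0.6725 × 0.59792/0.40208 = 1.00 ≈ 1

1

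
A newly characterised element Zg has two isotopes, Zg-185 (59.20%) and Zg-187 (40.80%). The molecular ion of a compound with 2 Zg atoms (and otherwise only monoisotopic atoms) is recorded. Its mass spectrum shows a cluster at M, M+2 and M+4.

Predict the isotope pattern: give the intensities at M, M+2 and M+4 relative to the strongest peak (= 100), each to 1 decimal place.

Each Zg atom is independently Zg-185 (p = 0.5920) or Zg-187 (q = 0.4080); the cluster is the binomial expansion (p + q)^2.
P(M) = 0.5920^2 = 0.350464
P(M+2) = 2 × 0.5920^1 × 0.4080^1 = 0.483072
P(M+4) = 0.4080^2 = 0.166464
The M+2 peak is largest (0.483072); scaling to 100 gives 72.5 : 100.0 : 34.5.

72.5 : 100.0 : 34.5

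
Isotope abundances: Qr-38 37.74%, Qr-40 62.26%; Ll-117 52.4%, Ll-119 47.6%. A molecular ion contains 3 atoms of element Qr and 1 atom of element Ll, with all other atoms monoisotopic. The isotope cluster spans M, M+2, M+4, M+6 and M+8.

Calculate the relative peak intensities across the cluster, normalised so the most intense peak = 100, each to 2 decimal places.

Element Qr pattern (n=3): 0.05375337 : 0.26603217 : 0.43887555 : 0.24133891
Element Ll pattern (n=1): 0.5240 : 0.4760
Convolve the two distributions (both contribute in 2-u steps):
  M: 0.05375337×0.5240 = 0.028167
  M+2: 0.05375337×0.4760 + 0.26603217×0.5240 = 0.164987
  M+4: 0.26603217×0.4760 + 0.43887555×0.5240 = 0.356602
  M+6: 0.43887555×0.4760 + 0.24133891×0.5240 = 0.335366
  M+8: 0.24133891×0.4760 = 0.114877
Scale to base peak (0.356602) = 100: 7.90 : 46.27 : 100.00 : 94.04 : 32.21

7.90 : 46.27 : 100.00 : 94.04 : 32.21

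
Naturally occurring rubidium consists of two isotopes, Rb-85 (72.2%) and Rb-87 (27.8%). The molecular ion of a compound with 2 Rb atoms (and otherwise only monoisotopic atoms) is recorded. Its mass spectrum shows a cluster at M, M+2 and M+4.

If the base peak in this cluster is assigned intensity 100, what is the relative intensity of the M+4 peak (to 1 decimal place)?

Term probabilities: M 0.5213, M+2 0.4014, M+4 0.0773. Base peak = M.
P(M) = C(2,0) × 0.722^2 × 0.278^0 = 1 × 0.521284 × 1.0000 = 0.521284 (base)
P(M+4) = C(2,2) × 0.722^0 × 0.278^2 = 1 × 1.0000 × 0.077284 = 0.077284
Relative intensity = 0.077284 / 0.521284 × 100 = 14.8

14.8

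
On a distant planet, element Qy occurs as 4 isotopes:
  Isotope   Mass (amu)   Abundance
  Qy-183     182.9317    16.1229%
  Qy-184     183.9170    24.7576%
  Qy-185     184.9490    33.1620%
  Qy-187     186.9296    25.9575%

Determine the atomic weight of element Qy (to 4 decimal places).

The abundance-weighted mean is 0.161229 × 182.9317 + 0.247576 × 183.9170 + 0.331620 × 184.9490 + 0.259575 × 186.9296
= 29.49390 + 45.53344 + 61.33279 + 48.52225 = 184.88238 amu

184.8824 amu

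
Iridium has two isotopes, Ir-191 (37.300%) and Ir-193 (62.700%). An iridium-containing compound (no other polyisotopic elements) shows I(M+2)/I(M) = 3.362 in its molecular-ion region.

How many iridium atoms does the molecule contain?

With n Ir atoms, P(M+2)/P(M) = C(n,1)·p^(n−1)q / p^n = n·q/p = n · 0.62700/0.37300.
n = 3.362 × 0.37300/0.62700 = 2.00 ≈ 2

2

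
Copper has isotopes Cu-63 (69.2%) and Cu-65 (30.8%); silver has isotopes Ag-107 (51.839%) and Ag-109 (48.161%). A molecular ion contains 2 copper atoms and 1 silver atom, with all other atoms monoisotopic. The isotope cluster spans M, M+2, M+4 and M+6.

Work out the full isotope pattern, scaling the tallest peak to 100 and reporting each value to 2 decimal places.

Copper pattern (n=2): 0.478864 : 0.426272 : 0.094864
Silver pattern (n=1): 0.51839 : 0.48161
Convolve the two distributions (both contribute in 2-u steps):
  M: 0.478864×0.51839 = 0.248238
  M+2: 0.478864×0.48161 + 0.426272×0.51839 = 0.451601
  M+4: 0.426272×0.48161 + 0.094864×0.51839 = 0.254473
  M+6: 0.094864×0.48161 = 0.045687
Scale to base peak (0.451601) = 100: 54.97 : 100.00 : 56.35 : 10.12

54.97 : 100.00 : 56.35 : 10.12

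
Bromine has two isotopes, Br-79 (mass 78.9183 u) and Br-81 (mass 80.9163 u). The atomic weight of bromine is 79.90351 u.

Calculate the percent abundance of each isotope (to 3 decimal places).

Let x be the fractional abundance of Br-79; then Br-81 has abundance 1 − x.
78.9183·x + 80.9163·(1 − x) = 79.90351
(78.9183 − 80.9163)·x = 79.90351 − 80.9163
x = -1.01279 / -1.9980 = 0.50690 → 50.690% Br-79, 49.310% Br-81.

Br-79: 50.690%, Br-81: 49.310%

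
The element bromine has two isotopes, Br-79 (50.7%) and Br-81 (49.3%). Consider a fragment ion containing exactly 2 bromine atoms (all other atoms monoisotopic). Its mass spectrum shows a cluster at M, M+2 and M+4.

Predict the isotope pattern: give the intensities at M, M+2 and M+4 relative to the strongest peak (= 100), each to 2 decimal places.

51.42 : 100.00 : 48.62

The 2 Br atoms are independent, so intensities follow the terms of (0.507 + 0.493)^2.
P(M) = 0.507^2 = 0.257049
P(M+2) = 2 × 0.507^1 × 0.493^1 = 0.499902
P(M+4) = 0.493^2 = 0.243049
The M+2 peak is largest (0.499902); scaling to 100 gives 51.42 : 100.00 : 48.62.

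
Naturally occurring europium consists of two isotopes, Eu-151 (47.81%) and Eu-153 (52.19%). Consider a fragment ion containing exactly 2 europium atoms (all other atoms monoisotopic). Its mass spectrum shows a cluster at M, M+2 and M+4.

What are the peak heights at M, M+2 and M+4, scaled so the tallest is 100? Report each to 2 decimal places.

The 2 Eu atoms are independent, so intensities follow the terms of (0.4781 + 0.5219)^2.
P(M) = 0.4781^2 = 0.228580
P(M+2) = 2 × 0.4781^1 × 0.5219^1 = 0.499041
P(M+4) = 0.5219^2 = 0.272380
The M+2 peak is largest (0.499041); scaling to 100 gives 45.80 : 100.00 : 54.58.

45.80 : 100.00 : 54.58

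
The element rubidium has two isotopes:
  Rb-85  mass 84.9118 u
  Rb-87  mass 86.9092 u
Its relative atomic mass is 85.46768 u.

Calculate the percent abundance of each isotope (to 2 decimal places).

Rb-85: 72.17%, Rb-87: 27.83%

Writing the weighted mean with unknown fraction x of Rb-85:
84.9118·x + 86.9092·(1 − x) = 85.46768
(84.9118 − 86.9092)·x = 85.46768 − 86.9092
x = -1.44152 / -1.9974 = 0.72170 → 72.17% Rb-85, 27.83% Rb-87.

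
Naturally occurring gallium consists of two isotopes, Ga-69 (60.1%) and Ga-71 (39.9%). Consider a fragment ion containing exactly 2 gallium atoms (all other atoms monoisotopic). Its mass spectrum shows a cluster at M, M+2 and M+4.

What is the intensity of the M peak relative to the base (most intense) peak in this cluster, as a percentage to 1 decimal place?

75.3%

Term probabilities: M 0.3612, M+2 0.4796, M+4 0.1592. Base peak = M+2.
P(M+2) = C(2,1) × 0.601^1 × 0.399^1 = 2 × 0.6010 × 0.3990 = 0.479598 (base)
P(M) = C(2,0) × 0.601^2 × 0.399^0 = 1 × 0.361201 × 1.0000 = 0.361201
Relative intensity = 0.361201 / 0.479598 × 100 = 75.3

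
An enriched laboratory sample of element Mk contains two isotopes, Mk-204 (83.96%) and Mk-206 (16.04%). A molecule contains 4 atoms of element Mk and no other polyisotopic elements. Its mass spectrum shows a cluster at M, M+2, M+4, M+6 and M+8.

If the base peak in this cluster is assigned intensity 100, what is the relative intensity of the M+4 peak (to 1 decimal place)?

21.9

Term probabilities: M 0.4969, M+2 0.3797, M+4 0.1088, M+6 0.0139, M+8 0.0007. Base peak = M.
P(M) = C(4,0) × 0.8396^4 × 0.1604^0 = 1 × 0.49692371 × 1.0000 = 0.496924 (base)
P(M+4) = C(4,2) × 0.8396^2 × 0.1604^2 = 6 × 0.70492816 × 0.02572816 = 0.108819
Relative intensity = 0.108819 / 0.496924 × 100 = 21.9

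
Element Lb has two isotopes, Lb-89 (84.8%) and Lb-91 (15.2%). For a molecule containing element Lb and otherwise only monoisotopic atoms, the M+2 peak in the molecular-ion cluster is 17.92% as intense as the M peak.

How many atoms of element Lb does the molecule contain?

1

With n Lb atoms, P(M+2)/P(M) = C(n,1)·p^(n−1)q / p^n = n·q/p = n · 0.152/0.848.
n = 0.1792 × 0.848/0.152 = 1.00 ≈ 1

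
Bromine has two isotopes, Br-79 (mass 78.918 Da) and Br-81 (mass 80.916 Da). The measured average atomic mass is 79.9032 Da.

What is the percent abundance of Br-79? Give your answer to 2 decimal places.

Let x be the fractional abundance of Br-79; then Br-81 has abundance 1 − x.
78.918·x + 80.916·(1 − x) = 79.9032
(78.918 − 80.916)·x = 79.9032 − 80.916
x = -1.0128 / -1.998 = 0.50691 → 50.69% Br-79, 49.31% Br-81.

50.69%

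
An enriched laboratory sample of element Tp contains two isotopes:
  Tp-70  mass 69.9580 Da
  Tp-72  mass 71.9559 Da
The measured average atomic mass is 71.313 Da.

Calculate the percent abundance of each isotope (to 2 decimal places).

Let x be the fractional abundance of Tp-70; then Tp-72 has abundance 1 − x.
69.9580·x + 71.9559·(1 − x) = 71.313
(69.9580 − 71.9559)·x = 71.313 − 71.9559
x = -0.6429 / -1.9979 = 0.32179 → 32.18% Tp-70, 67.82% Tp-72.

Tp-70: 32.18%, Tp-72: 67.82%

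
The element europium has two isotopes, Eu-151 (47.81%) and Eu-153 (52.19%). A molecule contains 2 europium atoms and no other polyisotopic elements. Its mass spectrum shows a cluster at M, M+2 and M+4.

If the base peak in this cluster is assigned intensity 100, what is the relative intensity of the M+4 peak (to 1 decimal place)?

Term probabilities: M 0.2286, M+2 0.4990, M+4 0.2724. Base peak = M+2.
P(M+2) = C(2,1) × 0.4781^1 × 0.5219^1 = 2 × 0.4781 × 0.5219 = 0.499041 (base)
P(M+4) = C(2,2) × 0.4781^0 × 0.5219^2 = 1 × 1.0000 × 0.27237961 = 0.272380
Relative intensity = 0.272380 / 0.499041 × 100 = 54.6

54.6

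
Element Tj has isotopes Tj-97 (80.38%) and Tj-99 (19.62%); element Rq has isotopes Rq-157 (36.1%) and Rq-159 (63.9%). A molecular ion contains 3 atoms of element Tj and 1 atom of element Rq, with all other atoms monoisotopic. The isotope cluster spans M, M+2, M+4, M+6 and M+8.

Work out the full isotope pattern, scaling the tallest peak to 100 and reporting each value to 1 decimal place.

40.0 : 100.0 : 58.9 : 13.2 : 1.0

Element Tj pattern (n=3): 0.51933071 : 0.38029119 : 0.09282549 : 0.00755261
Element Rq pattern (n=1): 0.3610 : 0.6390
Convolve the two distributions (both contribute in 2-u steps):
  M: 0.51933071×0.3610 = 0.187478
  M+2: 0.51933071×0.6390 + 0.38029119×0.3610 = 0.469137
  M+4: 0.38029119×0.6390 + 0.09282549×0.3610 = 0.276516
  M+6: 0.09282549×0.6390 + 0.00755261×0.3610 = 0.062042
  M+8: 0.00755261×0.6390 = 0.004826
Scale to base peak (0.469137) = 100: 40.0 : 100.0 : 58.9 : 13.2 : 1.0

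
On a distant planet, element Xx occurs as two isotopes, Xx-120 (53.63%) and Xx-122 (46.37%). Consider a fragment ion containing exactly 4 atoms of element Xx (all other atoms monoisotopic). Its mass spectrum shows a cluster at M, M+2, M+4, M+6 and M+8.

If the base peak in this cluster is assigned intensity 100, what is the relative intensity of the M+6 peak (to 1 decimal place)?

57.6

(0.5363 + 0.4637)^4 gives M 0.0827, M+2 0.2861, M+4 0.3711, M+6 0.2139, M+8 0.0462; the largest is M+4.
P(M+4) = C(4,2) × 0.5363^2 × 0.4637^2 = 6 × 0.28761769 × 0.21501769 = 0.371057 (base)
P(M+6) = C(4,3) × 0.5363^1 × 0.4637^3 = 4 × 0.5363 × 0.0997037 = 0.213884
Relative intensity = 0.213884 / 0.371057 × 100 = 57.6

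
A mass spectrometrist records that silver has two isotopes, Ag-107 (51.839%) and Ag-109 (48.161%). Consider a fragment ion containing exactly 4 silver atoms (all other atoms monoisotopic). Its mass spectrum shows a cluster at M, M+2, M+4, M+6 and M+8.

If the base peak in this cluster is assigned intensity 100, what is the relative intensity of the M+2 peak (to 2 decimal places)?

71.76

Binomial terms of (0.51839 + 0.48161)^4: M 0.0722, M+2 0.2684, M+4 0.3740, M+6 0.2316, M+8 0.0538 → M+4 is the base peak.
P(M+4) = C(4,2) × 0.51839^2 × 0.48161^2 = 6 × 0.26872819 × 0.23194819 = 0.373986 (base)
P(M+2) = C(4,1) × 0.51839^3 × 0.48161^1 = 4 × 0.13930601 × 0.48161 = 0.268365
Relative intensity = 0.268365 / 0.373986 × 100 = 71.76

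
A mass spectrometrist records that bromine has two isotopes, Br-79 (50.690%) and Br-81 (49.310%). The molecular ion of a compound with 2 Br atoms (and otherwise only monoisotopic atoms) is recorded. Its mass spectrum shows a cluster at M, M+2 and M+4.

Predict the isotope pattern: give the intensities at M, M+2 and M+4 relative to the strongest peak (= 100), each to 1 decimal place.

Expanding (0.50690 + 0.49310)^2:
P(M) = 0.50690^2 = 0.256948
P(M+2) = 2 × 0.50690^1 × 0.49310^1 = 0.499905
P(M+4) = 0.49310^2 = 0.243148
The M+2 peak is largest (0.499905); scaling to 100 gives 51.4 : 100.0 : 48.6.

51.4 : 100.0 : 48.6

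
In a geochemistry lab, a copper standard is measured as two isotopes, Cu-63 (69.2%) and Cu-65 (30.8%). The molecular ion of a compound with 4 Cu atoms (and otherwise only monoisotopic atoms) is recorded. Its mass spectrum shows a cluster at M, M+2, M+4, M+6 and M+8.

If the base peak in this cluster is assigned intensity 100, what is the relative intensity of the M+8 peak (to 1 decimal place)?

(0.692 + 0.308)^4 gives M 0.2293, M+2 0.4083, M+4 0.2726, M+6 0.0809, M+8 0.0090; the largest is M+2.
P(M+2) = C(4,1) × 0.692^3 × 0.308^1 = 4 × 0.33137389 × 0.3080 = 0.408253 (base)
P(M+8) = C(4,4) × 0.692^0 × 0.308^4 = 1 × 1.0000 × 0.00899918 = 0.008999
Relative intensity = 0.008999 / 0.408253 × 100 = 2.2

2.2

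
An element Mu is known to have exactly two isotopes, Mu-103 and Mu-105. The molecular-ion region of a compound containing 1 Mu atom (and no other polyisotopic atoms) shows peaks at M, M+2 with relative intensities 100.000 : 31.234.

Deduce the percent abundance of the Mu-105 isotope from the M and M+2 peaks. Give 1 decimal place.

23.8%

Write p for the Mu-103 fraction. I(M+2)/I(M) = [C(1,1)·p^0·(1−p)] / p^1 = 1·(1−p)/p = 31.234/100.000 = 0.3123
(1−p)/p = 0.3123/1 = 0.3123  ⇒  p = 1/(1 + 0.3123) = 0.7620
Mu-103: 76.2%, Mu-105: 23.8%.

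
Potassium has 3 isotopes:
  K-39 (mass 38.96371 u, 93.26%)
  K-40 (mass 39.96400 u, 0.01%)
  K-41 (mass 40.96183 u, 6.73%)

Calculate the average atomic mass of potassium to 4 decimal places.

39.0983 u

Ar = Σ fᵢ·mᵢ = 0.9326 × 38.96371 + 0.0001 × 39.96400 + 0.0673 × 40.96183
= 36.337556 + 0.003996 + 2.756731 = 39.098283 u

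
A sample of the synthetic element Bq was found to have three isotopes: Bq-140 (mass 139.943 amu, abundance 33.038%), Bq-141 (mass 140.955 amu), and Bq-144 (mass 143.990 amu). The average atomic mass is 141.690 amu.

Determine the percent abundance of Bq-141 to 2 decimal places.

The remaining 66.962% is split between Bq-141 (fraction x) and Bq-144 (fraction 0.66962 − x).
Substituting: 140.955x + 143.990(0.66962 − x) = 95.45563166
(140.955 − 143.990)x = -0.96295214  ⇒  x = 0.31728, y = 0.35234
Bq-141: 31.73%, Bq-144: 35.23%.

31.73%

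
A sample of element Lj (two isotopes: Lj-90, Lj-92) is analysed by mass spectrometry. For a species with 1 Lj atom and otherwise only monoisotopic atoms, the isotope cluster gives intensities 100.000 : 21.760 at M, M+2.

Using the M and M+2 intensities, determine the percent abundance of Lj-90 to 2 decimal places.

If p is the fraction of Lj that is Lj-90, then I(M+2)/I(M) = [C(1,1)·p^0·(1−p)] / p^1 = 1·(1−p)/p = 21.760/100.000 = 0.2176
(1−p)/p = 0.2176/1 = 0.2176  ⇒  p = 1/(1 + 0.2176) = 0.8213
Lj-90: 82.13%, Lj-92: 17.87%.

82.13%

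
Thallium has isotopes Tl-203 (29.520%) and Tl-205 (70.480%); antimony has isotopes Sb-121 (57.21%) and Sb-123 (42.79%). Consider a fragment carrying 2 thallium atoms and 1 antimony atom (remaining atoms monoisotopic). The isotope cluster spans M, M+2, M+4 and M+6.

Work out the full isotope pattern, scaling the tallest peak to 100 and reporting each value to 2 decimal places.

10.79 : 59.57 : 100.00 : 45.98

Thallium pattern (n=2): 0.08714304 : 0.41611392 : 0.49674304
Antimony pattern (n=1): 0.5721 : 0.4279
Convolve the two distributions (both contribute in 2-u steps):
  M: 0.08714304×0.5721 = 0.049855
  M+2: 0.08714304×0.4279 + 0.41611392×0.5721 = 0.275347
  M+4: 0.41611392×0.4279 + 0.49674304×0.5721 = 0.462242
  M+6: 0.49674304×0.4279 = 0.212556
Scale to base peak (0.462242) = 100: 10.79 : 59.57 : 100.00 : 45.98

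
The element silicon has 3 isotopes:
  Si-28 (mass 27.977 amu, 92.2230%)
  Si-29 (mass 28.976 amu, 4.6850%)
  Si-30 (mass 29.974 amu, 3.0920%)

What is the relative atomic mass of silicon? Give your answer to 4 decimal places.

The abundance-weighted mean is 0.922230 × 27.977 + 0.046850 × 28.976 + 0.030920 × 29.974
= 25.80123 + 1.35753 + 0.92680 = 28.08556 amu

28.0856 amu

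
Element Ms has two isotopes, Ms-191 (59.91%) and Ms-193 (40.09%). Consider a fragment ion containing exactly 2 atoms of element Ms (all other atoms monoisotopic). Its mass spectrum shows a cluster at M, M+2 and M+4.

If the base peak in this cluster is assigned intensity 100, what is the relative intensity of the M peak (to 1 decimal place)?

74.7

Binomial terms of (0.5991 + 0.4009)^2: M 0.3589, M+2 0.4804, M+4 0.1607 → M+2 is the base peak.
P(M+2) = C(2,1) × 0.5991^1 × 0.4009^1 = 2 × 0.5991 × 0.4009 = 0.480358 (base)
P(M) = C(2,0) × 0.5991^2 × 0.4009^0 = 1 × 0.35892081 × 1.0000 = 0.358921
Relative intensity = 0.358921 / 0.480358 × 100 = 74.7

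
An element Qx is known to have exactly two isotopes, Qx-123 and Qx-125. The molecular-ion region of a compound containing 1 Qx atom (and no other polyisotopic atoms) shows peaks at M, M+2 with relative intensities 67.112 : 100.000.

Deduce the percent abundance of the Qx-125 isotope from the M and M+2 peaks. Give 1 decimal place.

59.8%

If p is the fraction of Qx that is Qx-123, then I(M+2)/I(M) = [C(1,1)·p^0·(1−p)] / p^1 = 1·(1−p)/p = 100.000/67.112 = 1.4900
(1−p)/p = 1.4900/1 = 1.4900  ⇒  p = 1/(1 + 1.4900) = 0.4016
Qx-123: 40.2%, Qx-125: 59.8%.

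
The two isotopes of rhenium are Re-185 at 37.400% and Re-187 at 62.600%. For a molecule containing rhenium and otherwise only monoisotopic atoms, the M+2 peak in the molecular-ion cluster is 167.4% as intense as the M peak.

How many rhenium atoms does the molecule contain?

The M+2/M ratio from n Re atoms is n · q/p = n · 0.62600/0.37400.
n = 1.674 × 0.37400/0.62600 = 1.00 ≈ 1

1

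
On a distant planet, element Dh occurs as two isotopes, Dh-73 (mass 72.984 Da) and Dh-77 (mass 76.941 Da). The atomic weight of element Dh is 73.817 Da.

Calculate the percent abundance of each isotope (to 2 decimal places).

Dh-73: 78.95%, Dh-77: 21.05%

Writing the weighted mean with unknown fraction x of Dh-73:
72.984·x + 76.941·(1 − x) = 73.817
(72.984 − 76.941)·x = 73.817 − 76.941
x = -3.124 / -3.957 = 0.78949 → 78.95% Dh-73, 21.05% Dh-77.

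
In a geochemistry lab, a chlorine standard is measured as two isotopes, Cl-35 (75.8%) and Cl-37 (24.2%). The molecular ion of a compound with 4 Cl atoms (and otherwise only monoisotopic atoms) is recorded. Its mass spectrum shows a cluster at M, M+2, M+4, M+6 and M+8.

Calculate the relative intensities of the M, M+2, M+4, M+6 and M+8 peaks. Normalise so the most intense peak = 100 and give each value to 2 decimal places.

Each Cl atom is independently Cl-35 (p = 0.758) or Cl-37 (q = 0.242); the cluster is the binomial expansion (p + q)^4.
P(M) = 0.758^4 = 0.330124
P(M+2) = 4 × 0.758^3 × 0.242^1 = 0.421583
P(M+4) = 6 × 0.758^2 × 0.242^2 = 0.201893
P(M+6) = 4 × 0.758^1 × 0.242^3 = 0.042971
P(M+8) = 0.242^4 = 0.003430
The M+2 peak is largest (0.421583); scaling to 100 gives 78.31 : 100.00 : 47.89 : 10.19 : 0.81.

78.31 : 100.00 : 47.89 : 10.19 : 0.81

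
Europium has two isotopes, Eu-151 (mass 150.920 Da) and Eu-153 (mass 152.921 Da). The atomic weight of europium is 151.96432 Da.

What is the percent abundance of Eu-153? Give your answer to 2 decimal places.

52.19%

Let x be the fractional abundance of Eu-151; then Eu-153 has abundance 1 − x.
150.920·x + 152.921·(1 − x) = 151.96432
(150.920 − 152.921)·x = 151.96432 − 152.921
x = -0.95668 / -2.001 = 0.47810 → 47.81% Eu-151, 52.19% Eu-153.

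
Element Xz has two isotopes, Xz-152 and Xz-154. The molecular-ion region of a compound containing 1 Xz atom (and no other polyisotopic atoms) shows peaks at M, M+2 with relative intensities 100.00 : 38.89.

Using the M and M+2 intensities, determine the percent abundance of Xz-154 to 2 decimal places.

Write p for the Xz-152 fraction. I(M+2)/I(M) = [C(1,1)·p^0·(1−p)] / p^1 = 1·(1−p)/p = 38.89/100.00 = 0.3889
(1−p)/p = 0.3889/1 = 0.3889  ⇒  p = 1/(1 + 0.3889) = 0.7200
Xz-152: 72.00%, Xz-154: 28.00%.

28.00%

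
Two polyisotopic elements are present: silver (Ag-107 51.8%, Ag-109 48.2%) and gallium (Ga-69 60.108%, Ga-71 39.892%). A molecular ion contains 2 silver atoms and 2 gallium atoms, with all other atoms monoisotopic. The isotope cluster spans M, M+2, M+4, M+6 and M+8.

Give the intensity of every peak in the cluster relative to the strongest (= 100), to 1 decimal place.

Silver pattern (n=2): 0.268324 : 0.499352 : 0.232324
Gallium pattern (n=2): 0.36129717 : 0.47956567 : 0.15913717
Convolve the two distributions (both contribute in 2-u steps):
  M: 0.268324×0.36129717 = 0.096945
  M+2: 0.268324×0.47956567 + 0.499352×0.36129717 = 0.309093
  M+4: 0.268324×0.15913717 + 0.499352×0.47956567 + 0.232324×0.36129717 = 0.366110
  M+6: 0.499352×0.15913717 + 0.232324×0.47956567 = 0.190880
  M+8: 0.232324×0.15913717 = 0.036971
Scale to base peak (0.366110) = 100: 26.5 : 84.4 : 100.0 : 52.1 : 10.1

26.5 : 84.4 : 100.0 : 52.1 : 10.1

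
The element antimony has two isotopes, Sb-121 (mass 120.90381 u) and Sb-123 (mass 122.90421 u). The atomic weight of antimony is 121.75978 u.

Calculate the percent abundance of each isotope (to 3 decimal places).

Sb-121: 57.210%, Sb-123: 42.790%

Let x be the fractional abundance of Sb-121; then Sb-123 has abundance 1 − x.
120.90381·x + 122.90421·(1 − x) = 121.75978
(120.90381 − 122.90421)·x = 121.75978 − 122.90421
x = -1.14443 / -2.00040 = 0.57210 → 57.210% Sb-121, 42.790% Sb-123.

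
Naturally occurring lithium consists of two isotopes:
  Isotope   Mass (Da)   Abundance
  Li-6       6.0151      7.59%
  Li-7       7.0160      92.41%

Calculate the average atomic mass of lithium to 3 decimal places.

The abundance-weighted mean is 0.0759 × 6.0151 + 0.9241 × 7.0160
= 0.45655 + 6.48349 = 6.94004 Da

6.940 Da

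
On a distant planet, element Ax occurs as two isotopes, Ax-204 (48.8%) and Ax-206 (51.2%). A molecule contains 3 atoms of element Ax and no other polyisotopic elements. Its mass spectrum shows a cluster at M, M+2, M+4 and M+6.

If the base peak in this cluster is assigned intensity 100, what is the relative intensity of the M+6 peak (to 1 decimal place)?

Term probabilities: M 0.1162, M+2 0.3658, M+4 0.3838, M+6 0.1342. Base peak = M+4.
P(M+4) = C(3,2) × 0.488^1 × 0.512^2 = 3 × 0.4880 × 0.262144 = 0.383779 (base)
P(M+6) = C(3,3) × 0.488^0 × 0.512^3 = 1 × 1.0000 × 0.13421773 = 0.134218
Relative intensity = 0.134218 / 0.383779 × 100 = 35.0

35.0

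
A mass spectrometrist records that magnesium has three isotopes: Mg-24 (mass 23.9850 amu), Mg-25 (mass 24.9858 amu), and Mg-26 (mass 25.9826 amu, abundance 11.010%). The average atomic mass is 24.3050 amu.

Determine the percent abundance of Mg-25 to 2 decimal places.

Let x and y be the fractions of Mg-24 and Mg-25. Then x + y = 1 − 0.11010 = 0.88990 and 23.9850x + 24.9858y = 24.3050 − 0.11010×25.9826 = 21.44431574.
Substituting: 23.9850x + 24.9858(0.88990 − x) = 21.44431574
(23.9850 − 24.9858)x = -0.79054768  ⇒  x = 0.78992, y = 0.09998
Mg-24: 78.99%, Mg-25: 10.00%.

10.00%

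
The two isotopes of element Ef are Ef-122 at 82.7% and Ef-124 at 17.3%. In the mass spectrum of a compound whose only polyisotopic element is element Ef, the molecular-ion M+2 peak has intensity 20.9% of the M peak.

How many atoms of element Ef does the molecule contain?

For n independent Ef atoms, I(M+2)/I(M) = n · (abundance Ef-124) / (abundance Ef-122) = n · 0.173/0.827.
n = 0.209 × 0.827/0.173 = 1.00 ≈ 1

1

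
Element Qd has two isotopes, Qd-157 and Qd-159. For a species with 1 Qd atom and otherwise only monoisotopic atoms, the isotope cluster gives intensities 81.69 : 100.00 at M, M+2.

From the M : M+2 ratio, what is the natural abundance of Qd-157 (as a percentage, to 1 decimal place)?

45.0%

If p is the fraction of Qd that is Qd-157, then I(M+2)/I(M) = [C(1,1)·p^0·(1−p)] / p^1 = 1·(1−p)/p = 100.00/81.69 = 1.2241
(1−p)/p = 1.2241/1 = 1.2241  ⇒  p = 1/(1 + 1.2241) = 0.4496
Qd-157: 45.0%, Qd-159: 55.0%.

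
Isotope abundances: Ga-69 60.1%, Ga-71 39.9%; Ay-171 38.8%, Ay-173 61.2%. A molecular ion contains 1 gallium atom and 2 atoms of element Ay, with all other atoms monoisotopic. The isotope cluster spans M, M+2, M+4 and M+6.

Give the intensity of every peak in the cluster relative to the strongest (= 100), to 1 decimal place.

21.8 : 83.3 : 100.0 : 36.0

Gallium pattern (n=1): 0.6010 : 0.3990
Element Ay pattern (n=2): 0.150544 : 0.474912 : 0.374544
Convolve the two distributions (both contribute in 2-u steps):
  M: 0.6010×0.150544 = 0.090477
  M+2: 0.6010×0.474912 + 0.3990×0.150544 = 0.345489
  M+4: 0.6010×0.374544 + 0.3990×0.474912 = 0.414591
  M+6: 0.3990×0.374544 = 0.149443
Scale to base peak (0.414591) = 100: 21.8 : 83.3 : 100.0 : 36.0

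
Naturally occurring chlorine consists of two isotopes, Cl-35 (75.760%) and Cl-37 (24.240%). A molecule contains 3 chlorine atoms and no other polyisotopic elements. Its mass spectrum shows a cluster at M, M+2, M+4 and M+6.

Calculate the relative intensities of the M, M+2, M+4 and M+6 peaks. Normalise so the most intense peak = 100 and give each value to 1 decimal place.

100.0 : 96.0 : 30.7 : 3.3

Each Cl atom is independently Cl-35 (p = 0.75760) or Cl-37 (q = 0.24240); the cluster is the binomial expansion (p + q)^3.
P(M) = 0.75760^3 = 0.434830
P(M+2) = 3 × 0.75760^2 × 0.24240^1 = 0.417382
P(M+4) = 3 × 0.75760^1 × 0.24240^2 = 0.133545
P(M+6) = 0.24240^3 = 0.014243
The M peak is largest (0.434830); scaling to 100 gives 100.0 : 96.0 : 30.7 : 3.3.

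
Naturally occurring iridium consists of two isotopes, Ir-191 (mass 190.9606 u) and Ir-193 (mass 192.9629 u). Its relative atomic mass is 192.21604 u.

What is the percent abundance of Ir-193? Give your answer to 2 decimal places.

With x = fraction of Ir-191 (so Ir-193 is 1 − x):
190.9606·x + 192.9629·(1 − x) = 192.21604
(190.9606 − 192.9629)·x = 192.21604 − 192.9629
x = -0.74686 / -2.0023 = 0.37300 → 37.30% Ir-191, 62.70% Ir-193.

62.70%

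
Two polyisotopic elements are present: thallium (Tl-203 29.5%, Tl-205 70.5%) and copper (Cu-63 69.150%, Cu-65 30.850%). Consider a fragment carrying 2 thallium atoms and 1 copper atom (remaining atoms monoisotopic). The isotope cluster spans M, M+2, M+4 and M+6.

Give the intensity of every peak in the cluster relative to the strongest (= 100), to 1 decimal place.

12.7 : 66.6 : 100.0 : 32.5

Thallium pattern (n=2): 0.087025 : 0.41595 : 0.497025
Copper pattern (n=1): 0.6915 : 0.3085
Convolve the two distributions (both contribute in 2-u steps):
  M: 0.087025×0.6915 = 0.060178
  M+2: 0.087025×0.3085 + 0.41595×0.6915 = 0.314477
  M+4: 0.41595×0.3085 + 0.497025×0.6915 = 0.472013
  M+6: 0.497025×0.3085 = 0.153332
Scale to base peak (0.472013) = 100: 12.7 : 66.6 : 100.0 : 32.5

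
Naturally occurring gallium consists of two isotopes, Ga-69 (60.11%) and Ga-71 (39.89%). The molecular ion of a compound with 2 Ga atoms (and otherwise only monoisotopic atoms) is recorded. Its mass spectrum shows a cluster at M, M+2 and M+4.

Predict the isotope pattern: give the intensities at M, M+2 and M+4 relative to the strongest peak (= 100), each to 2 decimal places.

75.34 : 100.00 : 33.18

The 2 Ga atoms are independent, so intensities follow the terms of (0.6011 + 0.3989)^2.
P(M) = 0.6011^2 = 0.361321
P(M+2) = 2 × 0.6011^1 × 0.3989^1 = 0.479558
P(M+4) = 0.3989^2 = 0.159121
The M+2 peak is largest (0.479558); scaling to 100 gives 75.34 : 100.00 : 33.18.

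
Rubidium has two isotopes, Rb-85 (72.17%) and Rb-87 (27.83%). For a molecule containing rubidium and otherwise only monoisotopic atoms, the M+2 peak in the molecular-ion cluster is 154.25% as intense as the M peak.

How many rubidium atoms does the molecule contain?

With n Rb atoms, P(M+2)/P(M) = C(n,1)·p^(n−1)q / p^n = n·q/p = n · 0.2783/0.7217.
n = 1.5425 × 0.7217/0.2783 = 4.00 ≈ 4

4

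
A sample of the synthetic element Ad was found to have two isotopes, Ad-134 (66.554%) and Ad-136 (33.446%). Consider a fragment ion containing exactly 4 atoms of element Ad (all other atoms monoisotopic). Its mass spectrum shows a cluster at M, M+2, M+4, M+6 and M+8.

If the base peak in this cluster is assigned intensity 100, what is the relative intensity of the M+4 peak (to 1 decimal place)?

75.4

(0.66554 + 0.33446)^4 gives M 0.1962, M+2 0.3944, M+4 0.2973, M+6 0.0996, M+8 0.0125; the largest is M+2.
P(M+2) = C(4,1) × 0.66554^3 × 0.33446^1 = 4 × 0.29479661 × 0.33446 = 0.394391 (base)
P(M+4) = C(4,2) × 0.66554^2 × 0.33446^2 = 6 × 0.44294349 × 0.11186349 = 0.297295
Relative intensity = 0.297295 / 0.394391 × 100 = 75.4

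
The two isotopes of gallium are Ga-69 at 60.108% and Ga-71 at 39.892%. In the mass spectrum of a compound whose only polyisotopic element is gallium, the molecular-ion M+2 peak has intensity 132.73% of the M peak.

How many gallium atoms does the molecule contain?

2

With n Ga atoms, P(M+2)/P(M) = C(n,1)·p^(n−1)q / p^n = n·q/p = n · 0.39892/0.60108.
n = 1.3273 × 0.60108/0.39892 = 2.00 ≈ 2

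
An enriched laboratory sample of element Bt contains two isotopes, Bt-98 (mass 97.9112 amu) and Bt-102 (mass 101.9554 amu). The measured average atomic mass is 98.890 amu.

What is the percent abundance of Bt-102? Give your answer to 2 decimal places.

With x = fraction of Bt-98 (so Bt-102 is 1 − x):
97.9112·x + 101.9554·(1 − x) = 98.890
(97.9112 − 101.9554)·x = 98.890 − 101.9554
x = -3.0654 / -4.0442 = 0.75797 → 75.80% Bt-98, 24.20% Bt-102.

24.20%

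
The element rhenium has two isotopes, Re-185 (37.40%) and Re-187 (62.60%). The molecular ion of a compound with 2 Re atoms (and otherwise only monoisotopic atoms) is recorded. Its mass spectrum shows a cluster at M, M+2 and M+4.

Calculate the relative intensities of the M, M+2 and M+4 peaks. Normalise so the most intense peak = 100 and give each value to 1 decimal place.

The 2 Re atoms are independent, so intensities follow the terms of (0.3740 + 0.6260)^2.
P(M) = 0.3740^2 = 0.139876
P(M+2) = 2 × 0.3740^1 × 0.6260^1 = 0.468248
P(M+4) = 0.6260^2 = 0.391876
The M+2 peak is largest (0.468248); scaling to 100 gives 29.9 : 100.0 : 83.7.

29.9 : 100.0 : 83.7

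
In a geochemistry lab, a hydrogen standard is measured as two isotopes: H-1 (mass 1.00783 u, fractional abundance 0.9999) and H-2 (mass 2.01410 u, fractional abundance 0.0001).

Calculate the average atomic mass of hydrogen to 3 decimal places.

Average mass = Σ (abundance × isotope mass) = 0.9999 × 1.00783 + 0.0001 × 2.01410
= 1.007729 + 0.000201 = 1.007930 u

1.008 u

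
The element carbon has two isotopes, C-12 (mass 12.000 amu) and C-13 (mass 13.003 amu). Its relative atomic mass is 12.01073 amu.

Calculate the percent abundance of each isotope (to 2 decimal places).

C-12: 98.93%, C-13: 1.07%

Writing the weighted mean with unknown fraction x of C-12:
12.000·x + 13.003·(1 − x) = 12.01073
(12.000 − 13.003)·x = 12.01073 − 13.003
x = -0.99227 / -1.003 = 0.98930 → 98.93% C-12, 1.07% C-13.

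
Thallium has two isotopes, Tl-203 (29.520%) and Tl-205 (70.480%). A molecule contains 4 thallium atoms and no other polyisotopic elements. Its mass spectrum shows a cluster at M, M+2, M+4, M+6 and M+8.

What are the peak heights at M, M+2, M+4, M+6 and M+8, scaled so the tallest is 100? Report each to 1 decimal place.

1.8 : 17.5 : 62.8 : 100.0 : 59.7

Expanding (0.29520 + 0.70480)^4:
P(M) = 0.29520^4 = 0.007594
P(M+2) = 4 × 0.29520^3 × 0.70480^1 = 0.072523
P(M+4) = 6 × 0.29520^2 × 0.70480^2 = 0.259726
P(M+6) = 4 × 0.29520^1 × 0.70480^3 = 0.413403
P(M+8) = 0.70480^4 = 0.246754
The M+6 peak is largest (0.413403); scaling to 100 gives 1.8 : 17.5 : 62.8 : 100.0 : 59.7.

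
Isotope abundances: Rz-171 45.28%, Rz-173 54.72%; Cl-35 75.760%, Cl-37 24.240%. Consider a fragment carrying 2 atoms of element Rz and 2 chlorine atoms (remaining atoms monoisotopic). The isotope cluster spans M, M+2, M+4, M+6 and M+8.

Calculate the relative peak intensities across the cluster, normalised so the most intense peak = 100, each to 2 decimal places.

Element Rz pattern (n=2): 0.20502784 : 0.49554432 : 0.29942784
Chlorine pattern (n=2): 0.57395776 : 0.36728448 : 0.05875776
Convolve the two distributions (both contribute in 2-u steps):
  M: 0.20502784×0.57395776 = 0.117677
  M+2: 0.20502784×0.36728448 + 0.49554432×0.57395776 = 0.359725
  M+4: 0.20502784×0.05875776 + 0.49554432×0.36728448 + 0.29942784×0.57395776 = 0.365912
  M+6: 0.49554432×0.05875776 + 0.29942784×0.36728448 = 0.139092
  M+8: 0.29942784×0.05875776 = 0.017594
Scale to base peak (0.365912) = 100: 32.16 : 98.31 : 100.00 : 38.01 : 4.81

32.16 : 98.31 : 100.00 : 38.01 : 4.81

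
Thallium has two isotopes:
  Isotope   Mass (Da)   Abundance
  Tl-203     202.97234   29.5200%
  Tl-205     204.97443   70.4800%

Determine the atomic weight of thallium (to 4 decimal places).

Ar = Σ fᵢ·mᵢ = 0.295200 × 202.97234 + 0.704800 × 204.97443
= 59.917435 + 144.465978 = 204.383413 Da

204.3834 Da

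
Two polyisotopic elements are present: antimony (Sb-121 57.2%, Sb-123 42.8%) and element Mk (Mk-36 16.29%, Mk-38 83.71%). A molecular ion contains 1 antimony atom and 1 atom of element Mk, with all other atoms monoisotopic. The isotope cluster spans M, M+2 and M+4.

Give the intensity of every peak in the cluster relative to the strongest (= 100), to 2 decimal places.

16.99 : 100.00 : 65.31

Antimony pattern (n=1): 0.5720 : 0.4280
Element Mk pattern (n=1): 0.1629 : 0.8371
Convolve the two distributions (both contribute in 2-u steps):
  M: 0.5720×0.1629 = 0.093179
  M+2: 0.5720×0.8371 + 0.4280×0.1629 = 0.548542
  M+4: 0.4280×0.8371 = 0.358279
Scale to base peak (0.548542) = 100: 16.99 : 100.00 : 65.31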